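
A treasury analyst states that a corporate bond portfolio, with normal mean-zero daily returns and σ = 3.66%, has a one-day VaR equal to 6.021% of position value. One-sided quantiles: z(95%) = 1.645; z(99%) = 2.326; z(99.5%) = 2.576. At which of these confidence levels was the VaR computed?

95%

Implied z = VaR/σ = 6.021 / 3.66 = 1.645.
This matches z(95%) = 1.645.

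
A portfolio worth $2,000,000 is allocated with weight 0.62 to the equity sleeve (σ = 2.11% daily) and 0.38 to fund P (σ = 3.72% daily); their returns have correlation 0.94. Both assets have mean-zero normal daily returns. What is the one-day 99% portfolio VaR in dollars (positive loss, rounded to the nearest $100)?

$124,700

σ_p² = 0.62²·2.11² + 0.38²·3.72² + 2·0.94·0.62·0.38·2.11·3.72 = 7.1863 (%²).
σ_p = √7.1863 = 2.681%.
At 99%, z = 2.326.
VaR = 2.326 × 2.681% = 6.236%; on $2,000,000 that is $124,720.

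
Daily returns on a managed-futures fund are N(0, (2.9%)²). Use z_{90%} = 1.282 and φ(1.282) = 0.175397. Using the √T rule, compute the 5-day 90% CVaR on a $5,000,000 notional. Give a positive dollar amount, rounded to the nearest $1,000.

$569,000

σ_{5d} = 2.9% × √5 = 6.485%.
ES multiplier = φ(z)/(1−α) = 0.175397/0.1 = 1.754.
ES = 6.485% × 1.754 = 11.375%; on $5,000,000: $568,750.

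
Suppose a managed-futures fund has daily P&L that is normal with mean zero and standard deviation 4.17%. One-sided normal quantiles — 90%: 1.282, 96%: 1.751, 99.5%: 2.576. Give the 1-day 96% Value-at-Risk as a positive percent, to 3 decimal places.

7.302%

VaR = z·σ = 1.751 × 4.17% = 7.302%.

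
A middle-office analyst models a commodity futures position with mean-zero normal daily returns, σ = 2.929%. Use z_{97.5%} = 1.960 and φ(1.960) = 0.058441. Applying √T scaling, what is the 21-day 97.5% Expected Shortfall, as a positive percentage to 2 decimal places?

σ_{21d} = 2.929% × √21 = 13.422%.
ES multiplier = φ(z)/(1−α) = 0.058441/0.025 = 2.338.
ES = 13.422% × 2.338 = 31.381%.

31.38%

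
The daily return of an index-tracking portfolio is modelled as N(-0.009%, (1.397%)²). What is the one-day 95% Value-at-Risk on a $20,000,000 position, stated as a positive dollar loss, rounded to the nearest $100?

At 95% one-sided, z = 1.645.
VaR = −μ + z·σ = −(-0.009%) + 1.645 × 1.397% = 2.307%.
On $20,000,000: 0.02307 × $20,000,000 = $461,400.

$461,400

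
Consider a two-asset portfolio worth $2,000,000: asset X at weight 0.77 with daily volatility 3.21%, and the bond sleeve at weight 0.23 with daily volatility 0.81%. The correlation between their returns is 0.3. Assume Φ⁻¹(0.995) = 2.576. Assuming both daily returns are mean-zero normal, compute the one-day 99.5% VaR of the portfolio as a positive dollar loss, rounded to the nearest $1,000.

$131,000

σ_p² = 0.77²·3.21² + 0.23²·0.81² + 2·0.3·0.77·0.23·3.21·0.81 = 6.4203 (%²).
σ_p = √6.4203 = 2.534%.
VaR = 2.576 × 2.534% = 6.528%; on $2,000,000 that is $130,560.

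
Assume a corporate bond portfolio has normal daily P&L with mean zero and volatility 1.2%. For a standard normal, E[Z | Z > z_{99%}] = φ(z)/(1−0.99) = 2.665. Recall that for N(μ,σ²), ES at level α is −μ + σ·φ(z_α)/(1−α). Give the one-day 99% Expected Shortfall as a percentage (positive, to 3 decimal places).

ES = 1.2% × 2.665 = 3.198%.

3.198%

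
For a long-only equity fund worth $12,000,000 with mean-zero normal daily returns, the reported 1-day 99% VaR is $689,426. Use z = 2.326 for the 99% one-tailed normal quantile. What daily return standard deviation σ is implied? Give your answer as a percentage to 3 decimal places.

2.470%

VaR as a fraction: $689,426 / $12,000,000 = 5.745%.
σ = VaR / z = 5.745% / 2.326 = 2.470%.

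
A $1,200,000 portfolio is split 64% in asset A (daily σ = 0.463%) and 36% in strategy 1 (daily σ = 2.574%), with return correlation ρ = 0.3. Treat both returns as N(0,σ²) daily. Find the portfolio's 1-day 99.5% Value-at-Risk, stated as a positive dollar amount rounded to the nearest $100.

$32,600

σ_p² = 0.64²·0.463² + 0.36²·2.574² + 2·0.3·0.64·0.36·0.463·2.574 = 1.1112 (%²).
σ_p = √1.1112 = 1.054%.
At 99.5%, z = 2.576.
VaR = 2.576 × 1.054% = 2.715%; on $1,200,000 that is $32,580.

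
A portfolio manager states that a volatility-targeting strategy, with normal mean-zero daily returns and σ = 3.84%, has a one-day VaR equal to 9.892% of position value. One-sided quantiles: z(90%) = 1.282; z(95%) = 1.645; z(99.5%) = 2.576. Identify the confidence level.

Implied z = VaR/σ = 9.892 / 3.84 = 2.576.
This matches z(99.5%) = 2.576.

99.5%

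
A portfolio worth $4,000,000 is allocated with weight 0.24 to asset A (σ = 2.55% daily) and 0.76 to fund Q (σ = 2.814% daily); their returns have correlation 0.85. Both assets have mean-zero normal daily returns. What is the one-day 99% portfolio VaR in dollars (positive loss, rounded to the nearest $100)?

$249,200

σ_p² = 0.24²·2.55² + 0.76²·2.814² + 2·0.85·0.24·0.76·2.55·2.814 = 7.1734 (%²).
σ_p = √7.1734 = 2.678%.
At 99%, z = 2.326.
VaR = 2.326 × 2.678% = 6.229%; on $4,000,000 that is $249,160.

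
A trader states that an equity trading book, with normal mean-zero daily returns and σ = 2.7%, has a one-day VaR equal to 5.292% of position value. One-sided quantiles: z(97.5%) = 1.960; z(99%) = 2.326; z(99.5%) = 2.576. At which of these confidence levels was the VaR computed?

Implied z = VaR/σ = 5.292 / 2.7 = 1.960.
This matches z(97.5%) = 1.960.

97.5%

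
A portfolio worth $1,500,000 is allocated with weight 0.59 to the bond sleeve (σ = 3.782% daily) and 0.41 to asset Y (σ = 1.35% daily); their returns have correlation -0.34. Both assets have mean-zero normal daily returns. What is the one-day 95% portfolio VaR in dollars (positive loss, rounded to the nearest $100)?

$52,000

σ_p² = 0.59²·3.782² + 0.41²·1.35² + 2·-0.34·0.59·0.41·3.782·1.35 = 4.4456 (%²).
σ_p = √4.4456 = 2.108%.
At 95%, z = 1.645.
VaR = 1.645 × 2.108% = 3.468%; on $1,500,000 that is $52,020.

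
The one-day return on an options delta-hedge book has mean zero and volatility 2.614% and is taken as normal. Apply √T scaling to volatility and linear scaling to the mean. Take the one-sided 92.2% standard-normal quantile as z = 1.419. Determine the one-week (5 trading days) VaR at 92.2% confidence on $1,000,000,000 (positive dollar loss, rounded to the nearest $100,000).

$82,900,000

σ_{5d} = 2.614% × √5 = 5.845%.
VaR = 1.419 × 5.845% = 8.294%.
On $1,000,000,000: 0.08294 × $1,000,000,000 = $82,940,000.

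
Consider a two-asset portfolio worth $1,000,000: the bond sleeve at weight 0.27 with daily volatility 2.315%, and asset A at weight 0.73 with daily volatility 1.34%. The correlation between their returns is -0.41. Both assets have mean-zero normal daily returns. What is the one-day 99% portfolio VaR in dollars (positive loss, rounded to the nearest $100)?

$21,400

σ_p² = 0.27²·2.315² + 0.73²·1.34² + 2·-0.41·0.27·0.73·2.315·1.34 = 0.8462 (%²).
σ_p = √0.8462 = 0.920%.
At 99%, z = 2.326.
VaR = 2.326 × 0.920% = 2.140%; on $1,000,000 that is $21,400.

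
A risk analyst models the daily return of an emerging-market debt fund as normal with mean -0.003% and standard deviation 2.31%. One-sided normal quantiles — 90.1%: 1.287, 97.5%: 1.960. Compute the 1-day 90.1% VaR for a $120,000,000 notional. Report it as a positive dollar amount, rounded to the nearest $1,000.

$3,571,000

VaR = −μ + z·σ = −(-0.003%) + 1.287 × 2.31% = 2.976%.
On $120,000,000: 0.02976 × $120,000,000 = $3,571,200.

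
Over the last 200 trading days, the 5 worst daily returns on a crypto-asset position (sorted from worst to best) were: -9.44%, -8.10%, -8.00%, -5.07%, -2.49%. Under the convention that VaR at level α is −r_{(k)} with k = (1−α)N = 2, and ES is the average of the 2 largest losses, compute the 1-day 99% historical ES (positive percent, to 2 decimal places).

8.77%

The 2 worst returns sum to -17.54%.
ES = −(-17.54%) / 2 = 8.77%.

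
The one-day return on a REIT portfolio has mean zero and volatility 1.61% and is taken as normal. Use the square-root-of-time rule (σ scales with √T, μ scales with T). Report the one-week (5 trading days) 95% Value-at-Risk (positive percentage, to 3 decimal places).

At 95%, z = 1.645.
σ_{5d} = 1.61% × √5 = 3.600%.
VaR = 1.645 × 3.600% = 5.922%.

5.922%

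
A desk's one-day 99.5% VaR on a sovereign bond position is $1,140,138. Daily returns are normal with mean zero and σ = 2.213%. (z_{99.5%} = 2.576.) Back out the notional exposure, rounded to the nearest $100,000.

VaR as a fraction of value: z·σ = 2.576 × 2.213% = 5.70069%.
Position = $1,140,138 / 0.0570069 = $20,000,007.

$20,000,000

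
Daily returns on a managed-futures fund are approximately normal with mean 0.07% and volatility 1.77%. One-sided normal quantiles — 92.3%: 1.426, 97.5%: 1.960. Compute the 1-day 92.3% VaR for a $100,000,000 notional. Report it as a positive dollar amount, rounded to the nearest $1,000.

VaR = −μ + z·σ = −(0.07%) + 1.426 × 1.77% = 2.454%.
On $100,000,000: 0.02454 × $100,000,000 = $2,454,000.

$2,454,000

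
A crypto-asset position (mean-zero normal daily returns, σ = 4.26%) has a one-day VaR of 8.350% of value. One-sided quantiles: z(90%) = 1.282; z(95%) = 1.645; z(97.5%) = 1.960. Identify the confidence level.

97.5%

Implied z = VaR/σ = 8.350 / 4.26 = 1.960.
This matches z(97.5%) = 1.960.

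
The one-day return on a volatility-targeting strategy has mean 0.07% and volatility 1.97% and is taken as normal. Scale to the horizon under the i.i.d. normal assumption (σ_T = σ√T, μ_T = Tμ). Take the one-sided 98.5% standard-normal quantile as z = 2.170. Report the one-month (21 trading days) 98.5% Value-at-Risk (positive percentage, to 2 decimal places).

18.12%

σ_{21d} = 1.97% × √21 = 9.028%; μ_{21d} = 21 × 0.07% = 1.470%.
VaR = −(1.470%) + 2.170 × 9.028% = 18.121%.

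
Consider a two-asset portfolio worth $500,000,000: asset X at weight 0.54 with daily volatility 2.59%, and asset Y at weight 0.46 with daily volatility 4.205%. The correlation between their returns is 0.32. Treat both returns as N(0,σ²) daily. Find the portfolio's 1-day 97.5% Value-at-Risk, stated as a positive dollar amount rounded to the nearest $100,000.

$26,700,000

σ_p² = 0.54²·2.59² + 0.46²·4.205² + 2·0.32·0.54·0.46·2.59·4.205 = 7.4290 (%²).
σ_p = √7.4290 = 2.726%.
At 97.5%, z = 1.960.
VaR = 1.960 × 2.726% = 5.343%; on $500,000,000 that is $26,715,000.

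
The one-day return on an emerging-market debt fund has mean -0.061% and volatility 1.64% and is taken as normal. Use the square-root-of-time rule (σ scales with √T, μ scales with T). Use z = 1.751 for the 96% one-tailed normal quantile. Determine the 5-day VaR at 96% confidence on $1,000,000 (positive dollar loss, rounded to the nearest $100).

σ_{5d} = 1.64% × √5 = 3.667%; μ_{5d} = 5 × -0.061% = -0.305%.
VaR = −(-0.305%) + 1.751 × 3.667% = 6.726%.
On $1,000,000: 0.06726 × $1,000,000 = $67,260.

$67,300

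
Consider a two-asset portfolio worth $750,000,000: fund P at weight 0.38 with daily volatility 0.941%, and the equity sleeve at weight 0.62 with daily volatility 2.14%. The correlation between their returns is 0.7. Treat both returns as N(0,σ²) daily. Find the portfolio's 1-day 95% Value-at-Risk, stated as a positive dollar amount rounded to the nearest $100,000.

$19,700,000

σ_p² = 0.38²·0.941² + 0.62²·2.14² + 2·0.7·0.38·0.62·0.941·2.14 = 2.5525 (%²).
σ_p = √2.5525 = 1.598%.
At 95%, z = 1.645.
VaR = 1.645 × 1.598% = 2.629%; on $750,000,000 that is $19,717,500.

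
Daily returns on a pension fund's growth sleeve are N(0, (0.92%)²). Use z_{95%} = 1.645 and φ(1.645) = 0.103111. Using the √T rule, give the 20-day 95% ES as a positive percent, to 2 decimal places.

8.48%

σ_{20d} = 0.92% × √20 = 4.114%.
ES multiplier = φ(z)/(1−α) = 0.103111/0.05 = 2.062.
ES = 4.114% × 2.062 = 8.483%.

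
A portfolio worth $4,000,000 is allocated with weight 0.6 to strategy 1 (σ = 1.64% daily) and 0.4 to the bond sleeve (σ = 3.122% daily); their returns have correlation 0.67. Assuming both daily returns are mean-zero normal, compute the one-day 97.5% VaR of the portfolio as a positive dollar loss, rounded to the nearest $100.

σ_p² = 0.6²·1.64² + 0.4²·3.122² + 2·0.67·0.6·0.4·1.64·3.122 = 4.1744 (%²).
σ_p = √4.1744 = 2.043%.
At 97.5%, z = 1.960.
VaR = 1.960 × 2.043% = 4.004%; on $4,000,000 that is $160,160.

$160,200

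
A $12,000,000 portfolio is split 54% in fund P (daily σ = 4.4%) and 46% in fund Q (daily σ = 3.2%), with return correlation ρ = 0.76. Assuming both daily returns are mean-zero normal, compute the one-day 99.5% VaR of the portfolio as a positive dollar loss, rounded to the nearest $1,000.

$1,120,000

σ_p² = 0.54²·4.4² + 0.46²·3.2² + 2·0.76·0.54·0.46·4.4·3.2 = 13.1283 (%²).
σ_p = √13.1283 = 3.623%.
At 99.5%, z = 2.576.
VaR = 2.576 × 3.623% = 9.333%; on $12,000,000 that is $1,119,960.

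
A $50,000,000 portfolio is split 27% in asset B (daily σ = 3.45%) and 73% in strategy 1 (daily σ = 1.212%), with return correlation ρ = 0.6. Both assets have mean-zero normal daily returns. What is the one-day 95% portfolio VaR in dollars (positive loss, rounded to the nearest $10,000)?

σ_p² = 0.27²·3.45² + 0.73²·1.212² + 2·0.6·0.27·0.73·3.45·1.212 = 2.6395 (%²).
σ_p = √2.6395 = 1.625%.
At 95%, z = 1.645.
VaR = 1.645 × 1.625% = 2.673%; on $50,000,000 that is $1,336,500.

$1,340,000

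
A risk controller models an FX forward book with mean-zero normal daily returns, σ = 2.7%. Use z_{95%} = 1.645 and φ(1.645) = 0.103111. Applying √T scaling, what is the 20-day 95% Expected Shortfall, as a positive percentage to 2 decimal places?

σ_{20d} = 2.7% × √20 = 12.075%.
ES multiplier = φ(z)/(1−α) = 0.103111/0.05 = 2.062.
ES = 12.075% × 2.062 = 24.899%.

24.90%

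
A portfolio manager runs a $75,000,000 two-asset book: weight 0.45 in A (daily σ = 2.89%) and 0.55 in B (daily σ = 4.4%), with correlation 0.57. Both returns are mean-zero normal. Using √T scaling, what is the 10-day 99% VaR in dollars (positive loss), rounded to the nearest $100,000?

σ_p = √(0.45²·2.89² + 0.55²·4.4² + 2·0.57·0.45·0.55·2.89·4.4) = 3.337%.
σ_{10d} = 3.337% × √10 = 10.553%.
z(99%) = 2.326.
VaR = 2.326 × 10.553% = 24.546%; on $75,000,000 that is $18,409,500.

$18,400,000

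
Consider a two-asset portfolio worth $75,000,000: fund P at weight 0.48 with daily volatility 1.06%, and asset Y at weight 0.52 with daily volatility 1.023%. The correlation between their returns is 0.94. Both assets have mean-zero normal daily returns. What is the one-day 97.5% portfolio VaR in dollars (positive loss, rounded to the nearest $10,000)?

$1,510,000

σ_p² = 0.48²·1.06² + 0.52²·1.023² + 2·0.94·0.48·0.52·1.06·1.023 = 1.0507 (%²).
σ_p = √1.0507 = 1.025%.
At 97.5%, z = 1.960.
VaR = 1.960 × 1.025% = 2.009%; on $75,000,000 that is $1,506,750.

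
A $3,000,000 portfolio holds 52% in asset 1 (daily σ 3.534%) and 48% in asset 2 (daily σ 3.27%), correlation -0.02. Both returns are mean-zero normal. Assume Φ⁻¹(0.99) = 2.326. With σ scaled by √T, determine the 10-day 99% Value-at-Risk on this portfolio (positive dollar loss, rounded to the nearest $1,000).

$528,000

σ_p = √(0.52²·3.534² + 0.48²·3.27² + 2·-0.02·0.52·0.48·3.534·3.27) = 2.393%.
σ_{10d} = 2.393% × √10 = 7.567%.
VaR = 2.326 × 7.567% = 17.601%; on $3,000,000 that is $528,030.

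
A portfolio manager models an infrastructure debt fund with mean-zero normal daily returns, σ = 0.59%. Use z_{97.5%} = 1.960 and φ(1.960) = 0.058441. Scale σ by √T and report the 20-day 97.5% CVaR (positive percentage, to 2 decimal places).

σ_{20d} = 0.59% × √20 = 2.639%.
ES multiplier = φ(z)/(1−α) = 0.058441/0.025 = 2.338.
ES = 2.639% × 2.338 = 6.170%.

6.17%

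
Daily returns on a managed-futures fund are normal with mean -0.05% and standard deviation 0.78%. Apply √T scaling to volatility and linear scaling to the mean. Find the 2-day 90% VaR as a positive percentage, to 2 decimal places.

1.51%

At 90%, z = 1.282.
σ_{2d} = 0.78% × √2 = 1.103%; μ_{2d} = 2 × -0.05% = -0.100%.
VaR = −(-0.100%) + 1.282 × 1.103% = 1.514%.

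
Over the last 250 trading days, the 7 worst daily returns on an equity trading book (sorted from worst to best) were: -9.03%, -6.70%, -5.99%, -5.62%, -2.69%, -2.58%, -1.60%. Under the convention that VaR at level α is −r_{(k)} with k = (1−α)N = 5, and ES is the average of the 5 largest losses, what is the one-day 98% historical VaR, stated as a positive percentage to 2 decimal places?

2.69%

k = 5; the 5th lowest return is -2.69%, so VaR = 2.69%.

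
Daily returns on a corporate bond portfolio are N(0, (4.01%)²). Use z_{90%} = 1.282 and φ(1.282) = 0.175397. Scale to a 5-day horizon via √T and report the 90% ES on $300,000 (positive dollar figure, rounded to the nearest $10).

$47,180

σ_{5d} = 4.01% × √5 = 8.967%.
ES multiplier = φ(z)/(1−α) = 0.175397/0.1 = 1.754.
ES = 8.967% × 1.754 = 15.728%; on $300,000: $47,184.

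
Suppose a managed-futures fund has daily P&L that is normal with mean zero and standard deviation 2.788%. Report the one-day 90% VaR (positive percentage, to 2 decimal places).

At 90% one-sided, z = 1.282.
VaR = z·σ = 1.282 × 2.788% = 3.574%.

3.57%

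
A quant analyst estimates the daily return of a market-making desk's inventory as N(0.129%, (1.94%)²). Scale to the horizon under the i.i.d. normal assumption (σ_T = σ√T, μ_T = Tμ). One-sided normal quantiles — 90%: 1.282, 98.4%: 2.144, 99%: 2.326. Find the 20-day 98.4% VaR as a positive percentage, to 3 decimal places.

16.021%

σ_{20d} = 1.94% × √20 = 8.676%; μ_{20d} = 20 × 0.129% = 2.580%.
VaR = −(2.580%) + 2.144 × 8.676% = 16.021%.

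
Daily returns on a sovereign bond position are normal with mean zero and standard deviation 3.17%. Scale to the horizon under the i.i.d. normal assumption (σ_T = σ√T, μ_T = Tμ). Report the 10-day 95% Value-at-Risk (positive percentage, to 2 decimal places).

16.49%

At 95%, z = 1.645.
σ_{10d} = 3.17% × √10 = 10.024%.
VaR = 1.645 × 10.024% = 16.489%.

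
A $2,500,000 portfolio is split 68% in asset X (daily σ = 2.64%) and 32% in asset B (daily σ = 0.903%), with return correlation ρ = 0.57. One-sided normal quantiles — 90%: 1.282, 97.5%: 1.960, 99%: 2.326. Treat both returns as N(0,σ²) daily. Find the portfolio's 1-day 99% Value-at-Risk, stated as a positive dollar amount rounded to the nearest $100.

$114,800

σ_p² = 0.68²·2.64² + 0.32²·0.903² + 2·0.57·0.68·0.32·2.64·0.903 = 3.8976 (%²).
σ_p = √3.8976 = 1.974%.
VaR = 2.326 × 1.974% = 4.592%; on $2,500,000 that is $114,800.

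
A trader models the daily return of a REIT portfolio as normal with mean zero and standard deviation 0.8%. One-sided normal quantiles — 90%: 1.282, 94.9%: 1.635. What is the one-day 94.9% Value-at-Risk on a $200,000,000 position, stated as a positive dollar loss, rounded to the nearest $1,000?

VaR = z·σ = 1.635 × 0.8% = 1.308%.
On $200,000,000: 0.01308 × $200,000,000 = $2,616,000.

$2,616,000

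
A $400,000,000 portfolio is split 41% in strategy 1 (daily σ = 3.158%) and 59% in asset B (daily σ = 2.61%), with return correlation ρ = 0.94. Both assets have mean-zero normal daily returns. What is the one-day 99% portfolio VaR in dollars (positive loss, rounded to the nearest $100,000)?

$26,000,000

σ_p² = 0.41²·3.158² + 0.59²·2.61² + 2·0.94·0.41·0.59·3.158·2.61 = 7.7962 (%²).
σ_p = √7.7962 = 2.792%.
At 99%, z = 2.326.
VaR = 2.326 × 2.792% = 6.494%; on $400,000,000 that is $25,976,000.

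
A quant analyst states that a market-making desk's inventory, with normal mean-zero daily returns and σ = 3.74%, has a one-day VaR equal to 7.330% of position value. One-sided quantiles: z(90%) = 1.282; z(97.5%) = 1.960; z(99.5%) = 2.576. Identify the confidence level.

Implied z = VaR/σ = 7.330 / 3.74 = 1.960.
This matches z(97.5%) = 1.960.

97.5%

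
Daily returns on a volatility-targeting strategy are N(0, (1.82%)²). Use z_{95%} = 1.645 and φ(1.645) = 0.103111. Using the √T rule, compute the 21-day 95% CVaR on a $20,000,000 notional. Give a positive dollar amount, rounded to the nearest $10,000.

σ_{21d} = 1.82% × √21 = 8.340%.
ES multiplier = φ(z)/(1−α) = 0.103111/0.05 = 2.062.
ES = 8.340% × 2.062 = 17.197%; on $20,000,000: $3,439,400.

$3,440,000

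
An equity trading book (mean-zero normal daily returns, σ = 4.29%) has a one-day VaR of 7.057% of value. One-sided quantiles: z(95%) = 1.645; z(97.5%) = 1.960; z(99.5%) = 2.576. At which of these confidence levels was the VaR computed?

95%

Implied z = VaR/σ = 7.057 / 4.29 = 1.645.
This matches z(95%) = 1.645.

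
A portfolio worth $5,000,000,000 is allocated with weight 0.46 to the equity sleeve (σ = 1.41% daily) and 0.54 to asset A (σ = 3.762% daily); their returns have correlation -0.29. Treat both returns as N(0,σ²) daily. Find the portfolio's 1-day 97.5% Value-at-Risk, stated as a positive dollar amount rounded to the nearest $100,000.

$190,600,000

σ_p² = 0.46²·1.41² + 0.54²·3.762² + 2·-0.29·0.46·0.54·1.41·3.762 = 3.7834 (%²).
σ_p = √3.7834 = 1.945%.
At 97.5%, z = 1.960.
VaR = 1.960 × 1.945% = 3.812%; on $5,000,000,000 that is $190,600,000.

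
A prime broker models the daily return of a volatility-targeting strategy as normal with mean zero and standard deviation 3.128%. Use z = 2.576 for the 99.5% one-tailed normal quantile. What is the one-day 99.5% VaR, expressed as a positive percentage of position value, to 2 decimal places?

VaR = z·σ = 2.576 × 3.128% = 8.058%.

8.06%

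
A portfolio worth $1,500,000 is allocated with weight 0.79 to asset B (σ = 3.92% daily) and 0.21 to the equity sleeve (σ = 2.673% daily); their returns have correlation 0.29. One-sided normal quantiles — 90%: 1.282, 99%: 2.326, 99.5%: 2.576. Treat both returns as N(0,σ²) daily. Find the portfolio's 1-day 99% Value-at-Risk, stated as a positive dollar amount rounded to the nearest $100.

σ_p² = 0.79²·3.92² + 0.21²·2.673² + 2·0.29·0.79·0.21·3.92·2.673 = 10.9135 (%²).
σ_p = √10.9135 = 3.304%.
VaR = 2.326 × 3.304% = 7.685%; on $1,500,000 that is $115,275.

$115,300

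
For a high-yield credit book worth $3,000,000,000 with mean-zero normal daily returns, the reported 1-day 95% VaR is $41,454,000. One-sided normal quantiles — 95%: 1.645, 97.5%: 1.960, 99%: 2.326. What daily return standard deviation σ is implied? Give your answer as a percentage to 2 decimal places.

VaR as a fraction: $41,454,000 / $3,000,000,000 = 1.382%.
σ = VaR / z = 1.382% / 1.645 = 0.840%.

0.84%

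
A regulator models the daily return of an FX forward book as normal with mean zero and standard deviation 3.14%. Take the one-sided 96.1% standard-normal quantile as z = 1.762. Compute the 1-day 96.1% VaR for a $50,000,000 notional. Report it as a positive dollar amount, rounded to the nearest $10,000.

VaR = z·σ = 1.762 × 3.14% = 5.533%.
On $50,000,000: 0.05533 × $50,000,000 = $2,766,500.

$2,770,000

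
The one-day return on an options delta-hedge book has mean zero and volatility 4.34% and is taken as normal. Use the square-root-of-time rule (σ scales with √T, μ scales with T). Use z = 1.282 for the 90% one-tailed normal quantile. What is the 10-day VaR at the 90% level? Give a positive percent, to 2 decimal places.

17.59%

σ_{10d} = 4.34% × √10 = 13.724%.
VaR = 1.282 × 13.724% = 17.594%.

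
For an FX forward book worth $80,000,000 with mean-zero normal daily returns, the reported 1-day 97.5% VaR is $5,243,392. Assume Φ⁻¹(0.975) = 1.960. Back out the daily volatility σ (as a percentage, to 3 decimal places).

VaR as a fraction: $5,243,392 / $80,000,000 = 6.554%.
σ = VaR / z = 6.554% / 1.960 = 3.344%.

3.344%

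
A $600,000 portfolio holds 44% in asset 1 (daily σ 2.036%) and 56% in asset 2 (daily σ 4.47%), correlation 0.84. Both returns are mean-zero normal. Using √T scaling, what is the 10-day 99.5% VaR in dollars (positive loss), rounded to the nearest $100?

σ_p = √(0.44²·2.036² + 0.56²·4.47² + 2·0.84·0.44·0.56·2.036·4.47) = 3.292%.
σ_{10d} = 3.292% × √10 = 10.410%.
z(99.5%) = 2.576.
VaR = 2.576 × 10.410% = 26.816%; on $600,000 that is $160,896.

$160,900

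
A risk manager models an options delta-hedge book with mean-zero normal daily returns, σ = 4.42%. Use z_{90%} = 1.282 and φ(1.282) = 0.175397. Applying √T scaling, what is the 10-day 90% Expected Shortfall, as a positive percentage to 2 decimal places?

σ_{10d} = 4.42% × √10 = 13.977%.
ES multiplier = φ(z)/(1−α) = 0.175397/0.1 = 1.754.
ES = 13.977% × 1.754 = 24.516%.

24.52%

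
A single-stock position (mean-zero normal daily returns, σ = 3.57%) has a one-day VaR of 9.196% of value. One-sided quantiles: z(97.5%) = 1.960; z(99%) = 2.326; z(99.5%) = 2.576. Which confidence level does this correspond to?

Implied z = VaR/σ = 9.196 / 3.57 = 2.576.
This matches z(99.5%) = 2.576.

99.5%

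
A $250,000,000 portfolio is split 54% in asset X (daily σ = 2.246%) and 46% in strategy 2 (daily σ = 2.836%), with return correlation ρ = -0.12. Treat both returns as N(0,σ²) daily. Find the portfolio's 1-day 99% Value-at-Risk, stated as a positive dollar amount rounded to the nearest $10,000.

$9,720,000

σ_p² = 0.54²·2.246² + 0.46²·2.836² + 2·-0.12·0.54·0.46·2.246·2.836 = 2.7931 (%²).
σ_p = √2.7931 = 1.671%.
At 99%, z = 2.326.
VaR = 2.326 × 1.671% = 3.887%; on $250,000,000 that is $9,717,500.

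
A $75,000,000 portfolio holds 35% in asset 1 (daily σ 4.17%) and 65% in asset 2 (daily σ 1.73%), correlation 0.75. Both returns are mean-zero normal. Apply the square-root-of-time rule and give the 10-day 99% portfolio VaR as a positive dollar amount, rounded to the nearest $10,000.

σ_p = √(0.35²·4.17² + 0.65²·1.73² + 2·0.75·0.35·0.65·4.17·1.73) = 2.420%.
σ_{10d} = 2.420% × √10 = 7.653%.
z(99%) = 2.326.
VaR = 2.326 × 7.653% = 17.801%; on $75,000,000 that is $13,350,750.

$13,350,000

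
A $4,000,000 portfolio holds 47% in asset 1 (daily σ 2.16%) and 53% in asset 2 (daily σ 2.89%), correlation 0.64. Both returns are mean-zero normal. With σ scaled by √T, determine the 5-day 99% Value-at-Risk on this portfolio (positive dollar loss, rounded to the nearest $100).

$482,000

σ_p = √(0.47²·2.16² + 0.53²·2.89² + 2·0.64·0.47·0.53·2.16·2.89) = 2.317%.
σ_{5d} = 2.317% × √5 = 5.181%.
z(99%) = 2.326.
VaR = 2.326 × 5.181% = 12.051%; on $4,000,000 that is $482,040.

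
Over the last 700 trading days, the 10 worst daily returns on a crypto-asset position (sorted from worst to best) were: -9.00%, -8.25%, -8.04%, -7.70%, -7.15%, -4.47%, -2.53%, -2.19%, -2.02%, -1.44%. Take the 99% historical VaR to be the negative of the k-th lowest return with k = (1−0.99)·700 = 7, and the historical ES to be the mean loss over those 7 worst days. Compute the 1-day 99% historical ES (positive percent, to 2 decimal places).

The 7 worst returns sum to -47.14%.
ES = −(-47.14%) / 7 = 6.7342…% ≈ 6.73%.

6.73%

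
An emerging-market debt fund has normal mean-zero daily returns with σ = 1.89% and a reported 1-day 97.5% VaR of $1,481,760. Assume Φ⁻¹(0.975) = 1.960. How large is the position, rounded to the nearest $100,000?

$40,000,000

VaR as a fraction of value: z·σ = 1.960 × 1.89% = 3.7044%.
Position = $1,481,760 / 0.037044 = $40,000,000.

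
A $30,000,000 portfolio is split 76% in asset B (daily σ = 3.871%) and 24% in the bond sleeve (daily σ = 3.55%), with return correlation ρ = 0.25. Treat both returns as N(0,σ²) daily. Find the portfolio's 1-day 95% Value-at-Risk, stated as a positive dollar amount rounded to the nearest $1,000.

σ_p² = 0.76²·3.871² + 0.24²·3.55² + 2·0.25·0.76·0.24·3.871·3.55 = 10.6343 (%²).
σ_p = √10.6343 = 3.261%.
At 95%, z = 1.645.
VaR = 1.645 × 3.261% = 5.364%; on $30,000,000 that is $1,609,200.

$1,609,000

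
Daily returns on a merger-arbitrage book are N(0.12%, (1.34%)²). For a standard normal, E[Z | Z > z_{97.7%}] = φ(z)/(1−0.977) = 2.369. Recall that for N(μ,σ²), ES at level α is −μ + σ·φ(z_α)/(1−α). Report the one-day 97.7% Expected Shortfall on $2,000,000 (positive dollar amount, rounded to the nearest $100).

ES = −(0.12%) + 1.34% × 2.369 = 3.054%.
On $2,000,000: 0.03054 × $2,000,000 = $61,080.

$61,100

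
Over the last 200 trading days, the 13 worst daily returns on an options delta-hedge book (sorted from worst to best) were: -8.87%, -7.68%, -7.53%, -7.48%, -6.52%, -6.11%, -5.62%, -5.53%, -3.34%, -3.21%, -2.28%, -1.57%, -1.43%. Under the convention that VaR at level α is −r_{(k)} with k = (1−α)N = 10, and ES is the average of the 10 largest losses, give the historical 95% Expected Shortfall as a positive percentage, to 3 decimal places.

The 10 worst returns sum to -61.89%.
ES = −(-61.89%) / 10 = 6.189%.

6.189%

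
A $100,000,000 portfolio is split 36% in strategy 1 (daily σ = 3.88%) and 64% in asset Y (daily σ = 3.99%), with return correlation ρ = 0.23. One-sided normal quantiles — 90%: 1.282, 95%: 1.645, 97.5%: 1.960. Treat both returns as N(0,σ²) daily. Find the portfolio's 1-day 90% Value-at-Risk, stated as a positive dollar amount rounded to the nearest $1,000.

σ_p² = 0.36²·3.88² + 0.64²·3.99² + 2·0.23·0.36·0.64·3.88·3.99 = 10.1127 (%²).
σ_p = √10.1127 = 3.180%.
VaR = 1.282 × 3.180% = 4.077%; on $100,000,000 that is $4,077,000.

$4,077,000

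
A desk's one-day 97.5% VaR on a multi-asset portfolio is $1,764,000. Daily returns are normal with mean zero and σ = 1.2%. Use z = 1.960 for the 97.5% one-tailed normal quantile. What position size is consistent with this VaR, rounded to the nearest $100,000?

VaR as a fraction of value: z·σ = 1.960 × 1.2% = 2.352%.
Position = $1,764,000 / 0.02352 = $75,000,000.

$75,000,000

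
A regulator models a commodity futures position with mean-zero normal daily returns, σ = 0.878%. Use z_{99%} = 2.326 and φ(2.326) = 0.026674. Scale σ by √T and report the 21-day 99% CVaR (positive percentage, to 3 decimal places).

σ_{21d} = 0.878% × √21 = 4.024%.
ES multiplier = φ(z)/(1−α) = 0.026674/0.01 = 2.667.
ES = 4.024% × 2.667 = 10.732%.

10.732%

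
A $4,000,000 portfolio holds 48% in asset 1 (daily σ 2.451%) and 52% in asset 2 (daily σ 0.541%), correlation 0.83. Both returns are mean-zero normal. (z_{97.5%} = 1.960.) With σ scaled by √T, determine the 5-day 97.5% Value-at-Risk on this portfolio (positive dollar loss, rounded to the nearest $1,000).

$249,000

σ_p = √(0.48²·2.451² + 0.52²·0.541² + 2·0.83·0.48·0.52·2.451·0.541) = 1.419%.
σ_{5d} = 1.419% × √5 = 3.173%.
VaR = 1.960 × 3.173% = 6.219%; on $4,000,000 that is $248,760.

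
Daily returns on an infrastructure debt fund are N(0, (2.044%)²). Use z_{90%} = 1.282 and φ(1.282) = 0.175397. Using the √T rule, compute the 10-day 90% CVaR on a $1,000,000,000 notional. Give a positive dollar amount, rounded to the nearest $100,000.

$113,400,000

σ_{10d} = 2.044% × √10 = 6.464%.
ES multiplier = φ(z)/(1−α) = 0.175397/0.1 = 1.754.
ES = 6.464% × 1.754 = 11.338%; on $1,000,000,000: $113,380,000.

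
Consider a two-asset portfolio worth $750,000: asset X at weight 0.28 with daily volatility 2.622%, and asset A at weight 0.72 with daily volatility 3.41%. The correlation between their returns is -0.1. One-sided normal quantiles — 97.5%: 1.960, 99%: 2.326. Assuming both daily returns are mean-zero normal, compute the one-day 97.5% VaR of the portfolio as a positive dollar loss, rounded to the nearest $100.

$36,600

σ_p² = 0.28²·2.622² + 0.72²·3.41² + 2·-0.1·0.28·0.72·2.622·3.41 = 6.2065 (%²).
σ_p = √6.2065 = 2.491%.
VaR = 1.960 × 2.491% = 4.882%; on $750,000 that is $36,615.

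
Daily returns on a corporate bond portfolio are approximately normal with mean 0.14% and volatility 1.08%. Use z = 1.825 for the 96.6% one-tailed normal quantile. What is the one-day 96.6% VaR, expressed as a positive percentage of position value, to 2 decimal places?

1.83%

VaR = −μ + z·σ = −(0.14%) + 1.825 × 1.08% = 1.831%.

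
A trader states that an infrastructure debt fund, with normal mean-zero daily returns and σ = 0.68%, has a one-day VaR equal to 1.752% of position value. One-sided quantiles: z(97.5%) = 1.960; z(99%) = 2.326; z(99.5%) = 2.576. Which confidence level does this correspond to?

99.5%

Implied z = VaR/σ = 1.752 / 0.68 = 2.576.
This matches z(99.5%) = 2.576.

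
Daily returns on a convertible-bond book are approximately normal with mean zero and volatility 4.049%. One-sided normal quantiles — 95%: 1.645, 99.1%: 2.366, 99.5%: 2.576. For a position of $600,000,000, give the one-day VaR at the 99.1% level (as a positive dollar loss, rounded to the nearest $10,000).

$57,480,000

VaR = z·σ = 2.366 × 4.049% = 9.580%.
On $600,000,000: 0.09580 × $600,000,000 = $57,480,000.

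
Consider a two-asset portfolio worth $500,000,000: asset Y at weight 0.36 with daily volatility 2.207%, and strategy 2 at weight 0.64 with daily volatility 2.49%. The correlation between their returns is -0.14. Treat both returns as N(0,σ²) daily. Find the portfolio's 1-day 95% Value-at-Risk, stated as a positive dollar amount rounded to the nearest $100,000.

$13,800,000

σ_p² = 0.36²·2.207² + 0.64²·2.49² + 2·-0.14·0.36·0.64·2.207·2.49 = 2.8163 (%²).
σ_p = √2.8163 = 1.678%.
At 95%, z = 1.645.
VaR = 1.645 × 1.678% = 2.760%; on $500,000,000 that is $13,800,000.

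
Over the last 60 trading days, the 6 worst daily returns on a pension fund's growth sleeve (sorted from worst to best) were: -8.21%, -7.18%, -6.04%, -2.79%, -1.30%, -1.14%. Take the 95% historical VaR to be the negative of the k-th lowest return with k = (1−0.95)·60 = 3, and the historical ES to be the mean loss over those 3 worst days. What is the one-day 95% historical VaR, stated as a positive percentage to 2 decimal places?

k = 3; the 3rd lowest return is -6.04%, so VaR = 6.04%.

6.04%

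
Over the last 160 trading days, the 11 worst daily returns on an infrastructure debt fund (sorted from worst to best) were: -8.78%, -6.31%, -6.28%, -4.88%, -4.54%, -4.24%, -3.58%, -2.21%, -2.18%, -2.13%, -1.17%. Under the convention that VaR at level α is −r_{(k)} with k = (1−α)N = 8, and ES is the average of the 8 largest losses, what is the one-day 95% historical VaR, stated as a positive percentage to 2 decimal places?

k = 8; the 8th lowest return is -2.21%, so VaR = 2.21%.

2.21%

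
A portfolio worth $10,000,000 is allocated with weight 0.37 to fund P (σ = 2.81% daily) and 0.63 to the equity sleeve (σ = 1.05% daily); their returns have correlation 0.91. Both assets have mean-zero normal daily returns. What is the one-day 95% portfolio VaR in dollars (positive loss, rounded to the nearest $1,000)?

σ_p² = 0.37²·2.81² + 0.63²·1.05² + 2·0.91·0.37·0.63·2.81·1.05 = 2.7703 (%²).
σ_p = √2.7703 = 1.664%.
At 95%, z = 1.645.
VaR = 1.645 × 1.664% = 2.737%; on $10,000,000 that is $273,700.

$274,000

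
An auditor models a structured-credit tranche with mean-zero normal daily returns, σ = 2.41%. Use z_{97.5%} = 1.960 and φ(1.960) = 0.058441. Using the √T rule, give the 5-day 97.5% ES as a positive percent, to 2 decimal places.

σ_{5d} = 2.41% × √5 = 5.389%.
ES multiplier = φ(z)/(1−α) = 0.058441/0.025 = 2.338.
ES = 5.389% × 2.338 = 12.599%.

12.60%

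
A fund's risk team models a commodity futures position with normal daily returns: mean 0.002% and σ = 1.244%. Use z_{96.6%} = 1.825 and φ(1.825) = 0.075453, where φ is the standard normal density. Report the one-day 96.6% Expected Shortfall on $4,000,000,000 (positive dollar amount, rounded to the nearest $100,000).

$110,300,000

Tail multiplier: φ(z)/(1−α) = 0.075453 / 0.034 = 2.219.
ES = −(0.002%) + 1.244% × 2.219 = 2.758%.
On $4,000,000,000: 0.02758 × $4,000,000,000 = $110,320,000.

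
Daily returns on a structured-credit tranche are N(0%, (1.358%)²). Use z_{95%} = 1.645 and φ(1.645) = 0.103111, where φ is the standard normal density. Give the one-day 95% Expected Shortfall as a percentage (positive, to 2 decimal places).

2.80%

Tail multiplier: φ(z)/(1−α) = 0.103111 / 0.05 = 2.062.
ES = 1.358% × 2.062 = 2.800%.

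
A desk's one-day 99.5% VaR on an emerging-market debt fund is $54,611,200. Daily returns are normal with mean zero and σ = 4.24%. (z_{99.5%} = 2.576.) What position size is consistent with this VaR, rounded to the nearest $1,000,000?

$500,000,000

VaR as a fraction of value: z·σ = 2.576 × 4.24% = 10.9222%.
Position = $54,611,200 / 0.109222 = $500,000,000.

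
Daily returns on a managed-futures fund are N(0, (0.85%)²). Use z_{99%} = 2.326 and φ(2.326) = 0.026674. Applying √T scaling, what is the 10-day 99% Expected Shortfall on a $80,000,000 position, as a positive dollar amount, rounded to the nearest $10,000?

σ_{10d} = 0.85% × √10 = 2.688%.
ES multiplier = φ(z)/(1−α) = 0.026674/0.01 = 2.667.
ES = 2.688% × 2.667 = 7.169%; on $80,000,000: $5,735,200.

$5,740,000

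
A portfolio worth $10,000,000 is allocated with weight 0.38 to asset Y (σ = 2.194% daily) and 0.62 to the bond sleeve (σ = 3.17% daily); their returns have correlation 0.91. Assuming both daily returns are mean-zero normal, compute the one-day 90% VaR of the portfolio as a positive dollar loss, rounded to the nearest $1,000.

$352,000

σ_p² = 0.38²·2.194² + 0.62²·3.17² + 2·0.91·0.38·0.62·2.194·3.17 = 7.5401 (%²).
σ_p = √7.5401 = 2.746%.
At 90%, z = 1.282.
VaR = 1.282 × 2.746% = 3.520%; on $10,000,000 that is $352,000.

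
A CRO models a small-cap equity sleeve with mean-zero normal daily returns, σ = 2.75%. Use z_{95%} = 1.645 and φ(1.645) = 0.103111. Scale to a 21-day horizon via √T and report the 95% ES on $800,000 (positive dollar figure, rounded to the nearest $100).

$207,900

σ_{21d} = 2.75% × √21 = 12.602%.
ES multiplier = φ(z)/(1−α) = 0.103111/0.05 = 2.062.
ES = 12.602% × 2.062 = 25.985%; on $800,000: $207,880.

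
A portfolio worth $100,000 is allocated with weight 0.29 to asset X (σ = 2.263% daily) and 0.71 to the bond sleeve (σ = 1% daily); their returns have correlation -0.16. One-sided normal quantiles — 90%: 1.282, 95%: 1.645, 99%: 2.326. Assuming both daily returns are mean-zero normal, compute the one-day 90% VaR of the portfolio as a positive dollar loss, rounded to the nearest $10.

$1,140

σ_p² = 0.29²·2.263² + 0.71²·1² + 2·-0.16·0.29·0.71·2.263·1 = 0.7857 (%²).
σ_p = √0.7857 = 0.886%.
VaR = 1.282 × 0.886% = 1.136%; on $100,000 that is $1,136.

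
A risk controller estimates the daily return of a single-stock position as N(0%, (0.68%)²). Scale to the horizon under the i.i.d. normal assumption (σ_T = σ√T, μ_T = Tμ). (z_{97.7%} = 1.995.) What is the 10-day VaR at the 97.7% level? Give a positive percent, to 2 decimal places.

σ_{10d} = 0.68% × √10 = 2.150%.
VaR = 1.995 × 2.150% = 4.289%.

4.29%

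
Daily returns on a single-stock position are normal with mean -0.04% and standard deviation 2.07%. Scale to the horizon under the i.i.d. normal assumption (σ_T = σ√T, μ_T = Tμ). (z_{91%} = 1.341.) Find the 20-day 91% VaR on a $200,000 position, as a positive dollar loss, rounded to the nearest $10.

σ_{20d} = 2.07% × √20 = 9.257%; μ_{20d} = 20 × -0.04% = -0.800%.
VaR = −(-0.800%) + 1.341 × 9.257% = 13.214%.
On $200,000: 0.13214 × $200,000 = $26,428.

$26,430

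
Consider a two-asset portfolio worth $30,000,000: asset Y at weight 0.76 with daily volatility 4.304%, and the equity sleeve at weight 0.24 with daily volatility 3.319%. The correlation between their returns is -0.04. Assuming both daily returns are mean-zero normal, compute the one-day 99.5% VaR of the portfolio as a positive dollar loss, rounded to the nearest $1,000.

$2,578,000

σ_p² = 0.76²·4.304² + 0.24²·3.319² + 2·-0.04·0.76·0.24·4.304·3.319 = 11.1258 (%²).
σ_p = √11.1258 = 3.336%.
At 99.5%, z = 2.576.
VaR = 2.576 × 3.336% = 8.594%; on $30,000,000 that is $2,578,200.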